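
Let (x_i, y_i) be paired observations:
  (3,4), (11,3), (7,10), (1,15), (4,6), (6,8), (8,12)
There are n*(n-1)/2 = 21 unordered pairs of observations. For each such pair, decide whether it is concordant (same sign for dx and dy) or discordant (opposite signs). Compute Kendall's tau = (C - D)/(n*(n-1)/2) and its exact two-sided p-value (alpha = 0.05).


Step 1: Enumerate the 21 unordered pairs (i,j) with i<j and classify each by sign(x_j-x_i) * sign(y_j-y_i).
  (1,2):dx=+8,dy=-1->D; (1,3):dx=+4,dy=+6->C; (1,4):dx=-2,dy=+11->D; (1,5):dx=+1,dy=+2->C
  (1,6):dx=+3,dy=+4->C; (1,7):dx=+5,dy=+8->C; (2,3):dx=-4,dy=+7->D; (2,4):dx=-10,dy=+12->D
  (2,5):dx=-7,dy=+3->D; (2,6):dx=-5,dy=+5->D; (2,7):dx=-3,dy=+9->D; (3,4):dx=-6,dy=+5->D
  (3,5):dx=-3,dy=-4->C; (3,6):dx=-1,dy=-2->C; (3,7):dx=+1,dy=+2->C; (4,5):dx=+3,dy=-9->D
  (4,6):dx=+5,dy=-7->D; (4,7):dx=+7,dy=-3->D; (5,6):dx=+2,dy=+2->C; (5,7):dx=+4,dy=+6->C
  (6,7):dx=+2,dy=+4->C
Step 2: C = 10, D = 11, total pairs = 21.
Step 3: tau = (C - D)/(n(n-1)/2) = (10 - 11)/21 = -0.047619.
Step 4: Exact two-sided p-value (enumerate n! = 5040 permutations of y under H0): p = 1.000000.
Step 5: alpha = 0.05. fail to reject H0.

tau_b = -0.0476 (C=10, D=11), p = 1.000000, fail to reject H0.


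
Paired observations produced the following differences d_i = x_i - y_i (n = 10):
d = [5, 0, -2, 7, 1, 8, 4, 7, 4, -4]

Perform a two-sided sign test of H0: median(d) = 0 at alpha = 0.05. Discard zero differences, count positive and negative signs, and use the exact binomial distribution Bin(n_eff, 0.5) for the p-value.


Step 1: Discard zero differences. Original n = 10; n_eff = number of nonzero differences = 9.
Nonzero differences (with sign): +5, -2, +7, +1, +8, +4, +7, +4, -4
Step 2: Count signs: positive = 7, negative = 2.
Step 3: Under H0: P(positive) = 0.5, so the number of positives S ~ Bin(9, 0.5).
Step 4: Two-sided exact p-value = sum of Bin(9,0.5) probabilities at or below the observed probability = 0.179688.
Step 5: alpha = 0.05. fail to reject H0.

n_eff = 9, pos = 7, neg = 2, p = 0.179688, fail to reject H0.


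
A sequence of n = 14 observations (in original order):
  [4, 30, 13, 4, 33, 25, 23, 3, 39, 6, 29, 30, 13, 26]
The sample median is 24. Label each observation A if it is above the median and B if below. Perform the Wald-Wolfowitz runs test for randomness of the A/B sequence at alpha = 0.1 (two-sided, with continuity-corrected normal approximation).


Step 1: Compute median = 24; label A = above, B = below.
Labels in order: BABBAABBABAABA  (n_A = 7, n_B = 7)
Step 2: Count runs R = 10.
Step 3: Under H0 (random ordering), E[R] = 2*n_A*n_B/(n_A+n_B) + 1 = 2*7*7/14 + 1 = 8.0000.
        Var[R] = 2*n_A*n_B*(2*n_A*n_B - n_A - n_B) / ((n_A+n_B)^2 * (n_A+n_B-1)) = 8232/2548 = 3.2308.
        SD[R] = 1.7974.
Step 4: Continuity-corrected z = (R - 0.5 - E[R]) / SD[R] = (10 - 0.5 - 8.0000) / 1.7974 = 0.8345.
Step 5: Two-sided p-value via normal approximation = 2*(1 - Phi(|z|)) = 0.403986.
Step 6: alpha = 0.1. fail to reject H0.

R = 10, z = 0.8345, p = 0.403986, fail to reject H0.


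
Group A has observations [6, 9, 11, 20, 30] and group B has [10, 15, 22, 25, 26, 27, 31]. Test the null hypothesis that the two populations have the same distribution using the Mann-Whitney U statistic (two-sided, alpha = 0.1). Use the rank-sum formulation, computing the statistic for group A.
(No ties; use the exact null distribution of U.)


Step 1: Combine and sort all 12 observations; assign midranks.
sorted (value, group): (6,X), (9,X), (10,Y), (11,X), (15,Y), (20,X), (22,Y), (25,Y), (26,Y), (27,Y), (30,X), (31,Y)
ranks: 6->1, 9->2, 10->3, 11->4, 15->5, 20->6, 22->7, 25->8, 26->9, 27->10, 30->11, 31->12
Step 2: Rank sum for X: R1 = 1 + 2 + 4 + 6 + 11 = 24.
Step 3: U_X = R1 - n1(n1+1)/2 = 24 - 5*6/2 = 24 - 15 = 9.
       U_Y = n1*n2 - U_X = 35 - 9 = 26.
Step 4: No ties, so the exact null distribution of U (based on enumerating the C(12,5) = 792 equally likely rank assignments) gives the two-sided p-value.
Step 5: p-value = 0.202020; compare to alpha = 0.1. fail to reject H0.

U_X = 9, p = 0.202020, fail to reject H0 at alpha = 0.1.


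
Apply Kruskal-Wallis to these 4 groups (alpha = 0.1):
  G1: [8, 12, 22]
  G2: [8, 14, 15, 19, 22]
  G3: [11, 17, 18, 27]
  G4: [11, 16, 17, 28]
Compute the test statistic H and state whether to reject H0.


Step 1: Combine all N = 16 observations and assign midranks.
sorted (value, group, rank): (8,G1,1.5), (8,G2,1.5), (11,G3,3.5), (11,G4,3.5), (12,G1,5), (14,G2,6), (15,G2,7), (16,G4,8), (17,G3,9.5), (17,G4,9.5), (18,G3,11), (19,G2,12), (22,G1,13.5), (22,G2,13.5), (27,G3,15), (28,G4,16)
Step 2: Sum ranks within each group.
R_1 = 20 (n_1 = 3)
R_2 = 40 (n_2 = 5)
R_3 = 39 (n_3 = 4)
R_4 = 37 (n_4 = 4)
Step 3: H = 12/(N(N+1)) * sum(R_i^2/n_i) - 3(N+1)
     = 12/(16*17) * (20^2/3 + 40^2/5 + 39^2/4 + 37^2/4) - 3*17
     = 0.044118 * 1175.83 - 51
     = 0.875000.
Step 4: Ties present; correction factor C = 1 - 24/(16^3 - 16) = 0.994118. Corrected H = 0.875000 / 0.994118 = 0.880178.
Step 5: Under H0, H ~ chi^2(3); p-value = 0.830209.
Step 6: alpha = 0.1. fail to reject H0.

H = 0.8802, df = 3, p = 0.830209, fail to reject H0.


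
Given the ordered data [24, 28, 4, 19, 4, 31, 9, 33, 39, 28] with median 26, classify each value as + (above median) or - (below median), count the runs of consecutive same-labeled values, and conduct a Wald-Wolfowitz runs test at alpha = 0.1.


Step 1: Compute median = 26; label A = above, B = below.
Labels in order: BABBBABAAA  (n_A = 5, n_B = 5)
Step 2: Count runs R = 6.
Step 3: Under H0 (random ordering), E[R] = 2*n_A*n_B/(n_A+n_B) + 1 = 2*5*5/10 + 1 = 6.0000.
        Var[R] = 2*n_A*n_B*(2*n_A*n_B - n_A - n_B) / ((n_A+n_B)^2 * (n_A+n_B-1)) = 2000/900 = 2.2222.
        SD[R] = 1.4907.
Step 4: R = E[R], so z = 0 with no continuity correction.
Step 5: Two-sided p-value via normal approximation = 2*(1 - Phi(|z|)) = 1.000000.
Step 6: alpha = 0.1. fail to reject H0.

R = 6, z = 0.0000, p = 1.000000, fail to reject H0.


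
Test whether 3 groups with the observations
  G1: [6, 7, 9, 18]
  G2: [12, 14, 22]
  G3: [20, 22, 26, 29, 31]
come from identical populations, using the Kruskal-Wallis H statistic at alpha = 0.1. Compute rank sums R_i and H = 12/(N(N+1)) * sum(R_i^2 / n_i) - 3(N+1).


Step 1: Combine all N = 12 observations and assign midranks.
sorted (value, group, rank): (6,G1,1), (7,G1,2), (9,G1,3), (12,G2,4), (14,G2,5), (18,G1,6), (20,G3,7), (22,G2,8.5), (22,G3,8.5), (26,G3,10), (29,G3,11), (31,G3,12)
Step 2: Sum ranks within each group.
R_1 = 12 (n_1 = 4)
R_2 = 17.5 (n_2 = 3)
R_3 = 48.5 (n_3 = 5)
Step 3: H = 12/(N(N+1)) * sum(R_i^2/n_i) - 3(N+1)
     = 12/(12*13) * (12^2/4 + 17.5^2/3 + 48.5^2/5) - 3*13
     = 0.076923 * 608.533 - 39
     = 7.810256.
Step 4: Ties present; correction factor C = 1 - 6/(12^3 - 12) = 0.996503. Corrected H = 7.810256 / 0.996503 = 7.837661.
Step 5: Under H0, H ~ chi^2(2); p-value = 0.019864.
Step 6: alpha = 0.1. reject H0.

H = 7.8377, df = 2, p = 0.019864, reject H0.


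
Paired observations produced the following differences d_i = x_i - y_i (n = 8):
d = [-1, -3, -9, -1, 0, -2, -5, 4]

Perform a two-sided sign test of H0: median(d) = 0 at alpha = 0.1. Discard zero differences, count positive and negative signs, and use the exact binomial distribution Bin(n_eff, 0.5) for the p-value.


Step 1: Discard zero differences. Original n = 8; n_eff = number of nonzero differences = 7.
Nonzero differences (with sign): -1, -3, -9, -1, -2, -5, +4
Step 2: Count signs: positive = 1, negative = 6.
Step 3: Under H0: P(positive) = 0.5, so the number of positives S ~ Bin(7, 0.5).
Step 4: Two-sided exact p-value = sum of Bin(7,0.5) probabilities at or below the observed probability = 0.125000.
Step 5: alpha = 0.1. fail to reject H0.

n_eff = 7, pos = 1, neg = 6, p = 0.125000, fail to reject H0.


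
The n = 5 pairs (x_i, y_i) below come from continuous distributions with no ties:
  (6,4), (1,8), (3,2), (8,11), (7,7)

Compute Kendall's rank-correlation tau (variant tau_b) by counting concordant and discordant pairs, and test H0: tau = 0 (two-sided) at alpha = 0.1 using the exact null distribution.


Step 1: Enumerate the 10 unordered pairs (i,j) with i<j and classify each by sign(x_j-x_i) * sign(y_j-y_i).
  (1,2):dx=-5,dy=+4->D; (1,3):dx=-3,dy=-2->C; (1,4):dx=+2,dy=+7->C; (1,5):dx=+1,dy=+3->C
  (2,3):dx=+2,dy=-6->D; (2,4):dx=+7,dy=+3->C; (2,5):dx=+6,dy=-1->D; (3,4):dx=+5,dy=+9->C
  (3,5):dx=+4,dy=+5->C; (4,5):dx=-1,dy=-4->C
Step 2: C = 7, D = 3, total pairs = 10.
Step 3: tau = (C - D)/(n(n-1)/2) = (7 - 3)/10 = 0.400000.
Step 4: Exact two-sided p-value (enumerate n! = 120 permutations of y under H0): p = 0.483333.
Step 5: alpha = 0.1. fail to reject H0.

tau_b = 0.4000 (C=7, D=3), p = 0.483333, fail to reject H0.


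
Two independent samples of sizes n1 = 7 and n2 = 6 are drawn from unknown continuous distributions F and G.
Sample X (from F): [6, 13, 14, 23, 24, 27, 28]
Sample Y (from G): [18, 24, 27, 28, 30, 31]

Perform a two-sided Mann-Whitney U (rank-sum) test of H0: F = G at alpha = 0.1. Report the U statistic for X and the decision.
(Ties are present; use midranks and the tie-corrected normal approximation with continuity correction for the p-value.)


Step 1: Combine and sort all 13 observations; assign midranks.
sorted (value, group): (6,X), (13,X), (14,X), (18,Y), (23,X), (24,X), (24,Y), (27,X), (27,Y), (28,X), (28,Y), (30,Y), (31,Y)
ranks: 6->1, 13->2, 14->3, 18->4, 23->5, 24->6.5, 24->6.5, 27->8.5, 27->8.5, 28->10.5, 28->10.5, 30->12, 31->13
Step 2: Rank sum for X: R1 = 1 + 2 + 3 + 5 + 6.5 + 8.5 + 10.5 = 36.5.
Step 3: U_X = R1 - n1(n1+1)/2 = 36.5 - 7*8/2 = 36.5 - 28 = 8.5.
       U_Y = n1*n2 - U_X = 42 - 8.5 = 33.5.
Step 4: Ties are present, so use the tie-corrected normal approximation (with continuity correction) for the p-value.
Step 5: p-value = 0.085179; compare to alpha = 0.1. reject H0.

U_X = 8.5, p = 0.085179, reject H0 at alpha = 0.1.


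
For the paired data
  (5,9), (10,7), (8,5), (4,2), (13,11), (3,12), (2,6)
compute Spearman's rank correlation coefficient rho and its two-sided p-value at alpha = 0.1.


Step 1: Rank x and y separately (midranks; no ties here).
rank(x): 5->4, 10->6, 8->5, 4->3, 13->7, 3->2, 2->1
rank(y): 9->5, 7->4, 5->2, 2->1, 11->6, 12->7, 6->3
Step 2: d_i = R_x(i) - R_y(i); compute d_i^2.
  (4-5)^2=1, (6-4)^2=4, (5-2)^2=9, (3-1)^2=4, (7-6)^2=1, (2-7)^2=25, (1-3)^2=4
sum(d^2) = 48.
Step 3: rho = 1 - 6*48 / (7*(7^2 - 1)) = 1 - 288/336 = 0.142857.
Step 4: Under H0, t = rho * sqrt((n-2)/(1-rho^2)) = 0.3227 ~ t(5).
Step 5: Two-sided p-value from the t-distribution with 5 df = 0.759945.
Step 6: alpha = 0.1. fail to reject H0.

rho = 0.1429, p = 0.759945, fail to reject H0 at alpha = 0.1.


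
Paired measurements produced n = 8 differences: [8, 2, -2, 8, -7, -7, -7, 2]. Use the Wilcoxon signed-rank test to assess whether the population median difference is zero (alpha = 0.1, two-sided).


Step 1: Drop any zero differences (none here) and take |d_i|.
|d| = [8, 2, 2, 8, 7, 7, 7, 2]
Step 2: Midrank |d_i| (ties get averaged ranks).
ranks: |8|->7.5, |2|->2, |2|->2, |8|->7.5, |7|->5, |7|->5, |7|->5, |2|->2
Step 3: Attach original signs; sum ranks with positive sign and with negative sign.
W+ = 7.5 + 2 + 7.5 + 2 = 19
W- = 2 + 5 + 5 + 5 = 17
(Check: W+ + W- = 36 should equal n(n+1)/2 = 36.)
Step 4: Test statistic W = min(W+, W-) = 17.
Step 5: Ties in |d|, so use the tie-corrected normal approximation.
        E[W] = n(n+1)/4 = 8*9/4 = 18.
        Tie groups: |d|=2 (t=3), |d|=7 (t=3), |d|=8 (t=2); sum(t^3 - t) = 54.
        Var[W] = n(n+1)(2n+1)/24 - sum(t^3-t)/48 = 1224/24 - 54/48 = 49.875.
        z = (W - E[W]) / sqrt(Var[W]) = (17 - 18) / 7.0622 = -0.1416.
        Two-sided p = 2*Phi(z) = 0.887397.
Step 6: alpha = 0.1. fail to reject H0.

W+ = 19, W- = 17, W = min = 17, p = 0.887397, fail to reject H0.


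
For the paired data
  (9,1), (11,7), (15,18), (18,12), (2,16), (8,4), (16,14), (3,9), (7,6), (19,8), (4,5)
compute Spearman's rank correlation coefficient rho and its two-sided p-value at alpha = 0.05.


Step 1: Rank x and y separately (midranks; no ties here).
rank(x): 9->6, 11->7, 15->8, 18->10, 2->1, 8->5, 16->9, 3->2, 7->4, 19->11, 4->3
rank(y): 1->1, 7->5, 18->11, 12->8, 16->10, 4->2, 14->9, 9->7, 6->4, 8->6, 5->3
Step 2: d_i = R_x(i) - R_y(i); compute d_i^2.
  (6-1)^2=25, (7-5)^2=4, (8-11)^2=9, (10-8)^2=4, (1-10)^2=81, (5-2)^2=9, (9-9)^2=0, (2-7)^2=25, (4-4)^2=0, (11-6)^2=25, (3-3)^2=0
sum(d^2) = 182.
Step 3: rho = 1 - 6*182 / (11*(11^2 - 1)) = 1 - 1092/1320 = 0.172727.
Step 4: Under H0, t = rho * sqrt((n-2)/(1-rho^2)) = 0.5261 ~ t(9).
Step 5: Two-sided p-value from the t-distribution with 9 df = 0.611542.
Step 6: alpha = 0.05. fail to reject H0.

rho = 0.1727, p = 0.611542, fail to reject H0 at alpha = 0.05.


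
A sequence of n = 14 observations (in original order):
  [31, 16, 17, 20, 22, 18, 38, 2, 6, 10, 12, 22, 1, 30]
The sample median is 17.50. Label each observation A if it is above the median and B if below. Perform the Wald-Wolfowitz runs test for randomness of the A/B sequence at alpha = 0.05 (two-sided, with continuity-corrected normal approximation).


Step 1: Compute median = 17.50; label A = above, B = below.
Labels in order: ABBAAAABBBBABA  (n_A = 7, n_B = 7)
Step 2: Count runs R = 7.
Step 3: Under H0 (random ordering), E[R] = 2*n_A*n_B/(n_A+n_B) + 1 = 2*7*7/14 + 1 = 8.0000.
        Var[R] = 2*n_A*n_B*(2*n_A*n_B - n_A - n_B) / ((n_A+n_B)^2 * (n_A+n_B-1)) = 8232/2548 = 3.2308.
        SD[R] = 1.7974.
Step 4: Continuity-corrected z = (R + 0.5 - E[R]) / SD[R] = (7 + 0.5 - 8.0000) / 1.7974 = -0.2782.
Step 5: Two-sided p-value via normal approximation = 2*(1 - Phi(|z|)) = 0.780879.
Step 6: alpha = 0.05. fail to reject H0.

R = 7, z = -0.2782, p = 0.780879, fail to reject H0.


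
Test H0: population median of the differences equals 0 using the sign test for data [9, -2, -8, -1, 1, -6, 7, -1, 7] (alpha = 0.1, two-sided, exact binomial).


Step 1: Discard zero differences. Original n = 9; n_eff = number of nonzero differences = 9.
Nonzero differences (with sign): +9, -2, -8, -1, +1, -6, +7, -1, +7
Step 2: Count signs: positive = 4, negative = 5.
Step 3: Under H0: P(positive) = 0.5, so the number of positives S ~ Bin(9, 0.5).
Step 4: Two-sided exact p-value = sum of Bin(9,0.5) probabilities at or below the observed probability = 1.000000.
Step 5: alpha = 0.1. fail to reject H0.

n_eff = 9, pos = 4, neg = 5, p = 1.000000, fail to reject H0.


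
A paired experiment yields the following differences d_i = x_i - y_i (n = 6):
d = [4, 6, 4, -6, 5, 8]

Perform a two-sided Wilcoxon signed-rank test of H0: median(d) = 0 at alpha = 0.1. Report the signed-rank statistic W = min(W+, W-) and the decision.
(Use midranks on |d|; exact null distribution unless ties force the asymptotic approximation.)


Step 1: Drop any zero differences (none here) and take |d_i|.
|d| = [4, 6, 4, 6, 5, 8]
Step 2: Midrank |d_i| (ties get averaged ranks).
ranks: |4|->1.5, |6|->4.5, |4|->1.5, |6|->4.5, |5|->3, |8|->6
Step 3: Attach original signs; sum ranks with positive sign and with negative sign.
W+ = 1.5 + 4.5 + 1.5 + 3 + 6 = 16.5
W- = 4.5 = 4.5
(Check: W+ + W- = 21 should equal n(n+1)/2 = 21.)
Step 4: Test statistic W = min(W+, W-) = 4.5.
Step 5: Ties in |d|, so use the tie-corrected normal approximation.
        E[W] = n(n+1)/4 = 6*7/4 = 10.5.
        Tie groups: |d|=4 (t=2), |d|=6 (t=2); sum(t^3 - t) = 12.
        Var[W] = n(n+1)(2n+1)/24 - sum(t^3-t)/48 = 546/24 - 12/48 = 22.5.
        z = (W - E[W]) / sqrt(Var[W]) = (4.5 - 10.5) / 4.7434 = -1.2649.
        Two-sided p = 2*Phi(z) = 0.205903.
Step 6: alpha = 0.1. fail to reject H0.

W+ = 16.5, W- = 4.5, W = min = 4.5, p = 0.205903, fail to reject H0.


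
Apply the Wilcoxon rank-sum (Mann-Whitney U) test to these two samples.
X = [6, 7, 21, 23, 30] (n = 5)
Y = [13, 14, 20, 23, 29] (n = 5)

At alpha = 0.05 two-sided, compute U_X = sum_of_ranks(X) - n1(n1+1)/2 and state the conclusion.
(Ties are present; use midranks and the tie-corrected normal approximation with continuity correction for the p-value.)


Step 1: Combine and sort all 10 observations; assign midranks.
sorted (value, group): (6,X), (7,X), (13,Y), (14,Y), (20,Y), (21,X), (23,X), (23,Y), (29,Y), (30,X)
ranks: 6->1, 7->2, 13->3, 14->4, 20->5, 21->6, 23->7.5, 23->7.5, 29->9, 30->10
Step 2: Rank sum for X: R1 = 1 + 2 + 6 + 7.5 + 10 = 26.5.
Step 3: U_X = R1 - n1(n1+1)/2 = 26.5 - 5*6/2 = 26.5 - 15 = 11.5.
       U_Y = n1*n2 - U_X = 25 - 11.5 = 13.5.
Step 4: Ties are present, so use the tie-corrected normal approximation (with continuity correction) for the p-value.
Step 5: p-value = 0.916563; compare to alpha = 0.05. fail to reject H0.

U_X = 11.5, p = 0.916563, fail to reject H0 at alpha = 0.05.


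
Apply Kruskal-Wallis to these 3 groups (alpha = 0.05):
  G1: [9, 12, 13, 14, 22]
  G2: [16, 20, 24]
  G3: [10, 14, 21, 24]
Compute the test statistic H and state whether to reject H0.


Step 1: Combine all N = 12 observations and assign midranks.
sorted (value, group, rank): (9,G1,1), (10,G3,2), (12,G1,3), (13,G1,4), (14,G1,5.5), (14,G3,5.5), (16,G2,7), (20,G2,8), (21,G3,9), (22,G1,10), (24,G2,11.5), (24,G3,11.5)
Step 2: Sum ranks within each group.
R_1 = 23.5 (n_1 = 5)
R_2 = 26.5 (n_2 = 3)
R_3 = 28 (n_3 = 4)
Step 3: H = 12/(N(N+1)) * sum(R_i^2/n_i) - 3(N+1)
     = 12/(12*13) * (23.5^2/5 + 26.5^2/3 + 28^2/4) - 3*13
     = 0.076923 * 540.533 - 39
     = 2.579487.
Step 4: Ties present; correction factor C = 1 - 12/(12^3 - 12) = 0.993007. Corrected H = 2.579487 / 0.993007 = 2.597653.
Step 5: Under H0, H ~ chi^2(2); p-value = 0.272852.
Step 6: alpha = 0.05. fail to reject H0.

H = 2.5977, df = 2, p = 0.272852, fail to reject H0.


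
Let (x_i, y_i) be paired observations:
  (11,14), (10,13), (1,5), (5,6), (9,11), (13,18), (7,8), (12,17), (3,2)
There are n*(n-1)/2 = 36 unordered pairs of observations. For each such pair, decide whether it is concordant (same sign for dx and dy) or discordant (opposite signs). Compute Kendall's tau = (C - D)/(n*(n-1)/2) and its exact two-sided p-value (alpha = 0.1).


Step 1: Enumerate the 36 unordered pairs (i,j) with i<j and classify each by sign(x_j-x_i) * sign(y_j-y_i).
  (1,2):dx=-1,dy=-1->C; (1,3):dx=-10,dy=-9->C; (1,4):dx=-6,dy=-8->C; (1,5):dx=-2,dy=-3->C
  (1,6):dx=+2,dy=+4->C; (1,7):dx=-4,dy=-6->C; (1,8):dx=+1,dy=+3->C; (1,9):dx=-8,dy=-12->C
  (2,3):dx=-9,dy=-8->C; (2,4):dx=-5,dy=-7->C; (2,5):dx=-1,dy=-2->C; (2,6):dx=+3,dy=+5->C
  (2,7):dx=-3,dy=-5->C; (2,8):dx=+2,dy=+4->C; (2,9):dx=-7,dy=-11->C; (3,4):dx=+4,dy=+1->C
  (3,5):dx=+8,dy=+6->C; (3,6):dx=+12,dy=+13->C; (3,7):dx=+6,dy=+3->C; (3,8):dx=+11,dy=+12->C
  (3,9):dx=+2,dy=-3->D; (4,5):dx=+4,dy=+5->C; (4,6):dx=+8,dy=+12->C; (4,7):dx=+2,dy=+2->C
  (4,8):dx=+7,dy=+11->C; (4,9):dx=-2,dy=-4->C; (5,6):dx=+4,dy=+7->C; (5,7):dx=-2,dy=-3->C
  (5,8):dx=+3,dy=+6->C; (5,9):dx=-6,dy=-9->C; (6,7):dx=-6,dy=-10->C; (6,8):dx=-1,dy=-1->C
  (6,9):dx=-10,dy=-16->C; (7,8):dx=+5,dy=+9->C; (7,9):dx=-4,dy=-6->C; (8,9):dx=-9,dy=-15->C
Step 2: C = 35, D = 1, total pairs = 36.
Step 3: tau = (C - D)/(n(n-1)/2) = (35 - 1)/36 = 0.944444.
Step 4: Exact two-sided p-value (enumerate n! = 362880 permutations of y under H0): p = 0.000050.
Step 5: alpha = 0.1. reject H0.

tau_b = 0.9444 (C=35, D=1), p = 0.000050, reject H0.


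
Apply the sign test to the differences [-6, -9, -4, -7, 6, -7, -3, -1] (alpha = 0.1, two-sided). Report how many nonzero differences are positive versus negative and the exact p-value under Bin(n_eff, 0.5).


Step 1: Discard zero differences. Original n = 8; n_eff = number of nonzero differences = 8.
Nonzero differences (with sign): -6, -9, -4, -7, +6, -7, -3, -1
Step 2: Count signs: positive = 1, negative = 7.
Step 3: Under H0: P(positive) = 0.5, so the number of positives S ~ Bin(8, 0.5).
Step 4: Two-sided exact p-value = sum of Bin(8,0.5) probabilities at or below the observed probability = 0.070312.
Step 5: alpha = 0.1. reject H0.

n_eff = 8, pos = 1, neg = 7, p = 0.070312, reject H0.


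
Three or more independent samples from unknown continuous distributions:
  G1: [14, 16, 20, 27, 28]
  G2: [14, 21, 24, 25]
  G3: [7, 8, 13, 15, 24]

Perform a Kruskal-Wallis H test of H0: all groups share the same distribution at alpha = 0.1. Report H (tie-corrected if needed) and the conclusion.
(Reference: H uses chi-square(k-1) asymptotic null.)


Step 1: Combine all N = 14 observations and assign midranks.
sorted (value, group, rank): (7,G3,1), (8,G3,2), (13,G3,3), (14,G1,4.5), (14,G2,4.5), (15,G3,6), (16,G1,7), (20,G1,8), (21,G2,9), (24,G2,10.5), (24,G3,10.5), (25,G2,12), (27,G1,13), (28,G1,14)
Step 2: Sum ranks within each group.
R_1 = 46.5 (n_1 = 5)
R_2 = 36 (n_2 = 4)
R_3 = 22.5 (n_3 = 5)
Step 3: H = 12/(N(N+1)) * sum(R_i^2/n_i) - 3(N+1)
     = 12/(14*15) * (46.5^2/5 + 36^2/4 + 22.5^2/5) - 3*15
     = 0.057143 * 857.7 - 45
     = 4.011429.
Step 4: Ties present; correction factor C = 1 - 12/(14^3 - 14) = 0.995604. Corrected H = 4.011429 / 0.995604 = 4.029139.
Step 5: Under H0, H ~ chi^2(2); p-value = 0.133378.
Step 6: alpha = 0.1. fail to reject H0.

H = 4.0291, df = 2, p = 0.133378, fail to reject H0.


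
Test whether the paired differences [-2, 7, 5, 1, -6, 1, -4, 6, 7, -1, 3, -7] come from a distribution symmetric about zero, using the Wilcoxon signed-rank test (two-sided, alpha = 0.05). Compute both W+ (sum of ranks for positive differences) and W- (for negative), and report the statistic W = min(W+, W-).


Step 1: Drop any zero differences (none here) and take |d_i|.
|d| = [2, 7, 5, 1, 6, 1, 4, 6, 7, 1, 3, 7]
Step 2: Midrank |d_i| (ties get averaged ranks).
ranks: |2|->4, |7|->11, |5|->7, |1|->2, |6|->8.5, |1|->2, |4|->6, |6|->8.5, |7|->11, |1|->2, |3|->5, |7|->11
Step 3: Attach original signs; sum ranks with positive sign and with negative sign.
W+ = 11 + 7 + 2 + 2 + 8.5 + 11 + 5 = 46.5
W- = 4 + 8.5 + 6 + 2 + 11 = 31.5
(Check: W+ + W- = 78 should equal n(n+1)/2 = 78.)
Step 4: Test statistic W = min(W+, W-) = 31.5.
Step 5: Ties in |d|, so use the tie-corrected normal approximation.
        E[W] = n(n+1)/4 = 12*13/4 = 39.
        Tie groups: |d|=1 (t=3), |d|=6 (t=2), |d|=7 (t=3); sum(t^3 - t) = 54.
        Var[W] = n(n+1)(2n+1)/24 - sum(t^3-t)/48 = 3900/24 - 54/48 = 161.375.
        z = (W - E[W]) / sqrt(Var[W]) = (31.5 - 39) / 12.7033 = -0.5904.
        Two-sided p = 2*Phi(z) = 0.554925.
Step 6: alpha = 0.05. fail to reject H0.

W+ = 46.5, W- = 31.5, W = min = 31.5, p = 0.554925, fail to reject H0.


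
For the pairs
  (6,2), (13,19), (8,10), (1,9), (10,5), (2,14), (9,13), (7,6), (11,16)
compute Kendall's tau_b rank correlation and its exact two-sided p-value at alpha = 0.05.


Step 1: Enumerate the 36 unordered pairs (i,j) with i<j and classify each by sign(x_j-x_i) * sign(y_j-y_i).
  (1,2):dx=+7,dy=+17->C; (1,3):dx=+2,dy=+8->C; (1,4):dx=-5,dy=+7->D; (1,5):dx=+4,dy=+3->C
  (1,6):dx=-4,dy=+12->D; (1,7):dx=+3,dy=+11->C; (1,8):dx=+1,dy=+4->C; (1,9):dx=+5,dy=+14->C
  (2,3):dx=-5,dy=-9->C; (2,4):dx=-12,dy=-10->C; (2,5):dx=-3,dy=-14->C; (2,6):dx=-11,dy=-5->C
  (2,7):dx=-4,dy=-6->C; (2,8):dx=-6,dy=-13->C; (2,9):dx=-2,dy=-3->C; (3,4):dx=-7,dy=-1->C
  (3,5):dx=+2,dy=-5->D; (3,6):dx=-6,dy=+4->D; (3,7):dx=+1,dy=+3->C; (3,8):dx=-1,dy=-4->C
  (3,9):dx=+3,dy=+6->C; (4,5):dx=+9,dy=-4->D; (4,6):dx=+1,dy=+5->C; (4,7):dx=+8,dy=+4->C
  (4,8):dx=+6,dy=-3->D; (4,9):dx=+10,dy=+7->C; (5,6):dx=-8,dy=+9->D; (5,7):dx=-1,dy=+8->D
  (5,8):dx=-3,dy=+1->D; (5,9):dx=+1,dy=+11->C; (6,7):dx=+7,dy=-1->D; (6,8):dx=+5,dy=-8->D
  (6,9):dx=+9,dy=+2->C; (7,8):dx=-2,dy=-7->C; (7,9):dx=+2,dy=+3->C; (8,9):dx=+4,dy=+10->C
Step 2: C = 25, D = 11, total pairs = 36.
Step 3: tau = (C - D)/(n(n-1)/2) = (25 - 11)/36 = 0.388889.
Step 4: Exact two-sided p-value (enumerate n! = 362880 permutations of y under H0): p = 0.180181.
Step 5: alpha = 0.05. fail to reject H0.

tau_b = 0.3889 (C=25, D=11), p = 0.180181, fail to reject H0.


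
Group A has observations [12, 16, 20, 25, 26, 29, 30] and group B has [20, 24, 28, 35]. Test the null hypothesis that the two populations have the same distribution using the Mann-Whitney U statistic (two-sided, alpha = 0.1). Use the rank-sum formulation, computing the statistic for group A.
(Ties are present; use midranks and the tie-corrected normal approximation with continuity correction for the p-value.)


Step 1: Combine and sort all 11 observations; assign midranks.
sorted (value, group): (12,X), (16,X), (20,X), (20,Y), (24,Y), (25,X), (26,X), (28,Y), (29,X), (30,X), (35,Y)
ranks: 12->1, 16->2, 20->3.5, 20->3.5, 24->5, 25->6, 26->7, 28->8, 29->9, 30->10, 35->11
Step 2: Rank sum for X: R1 = 1 + 2 + 3.5 + 6 + 7 + 9 + 10 = 38.5.
Step 3: U_X = R1 - n1(n1+1)/2 = 38.5 - 7*8/2 = 38.5 - 28 = 10.5.
       U_Y = n1*n2 - U_X = 28 - 10.5 = 17.5.
Step 4: Ties are present, so use the tie-corrected normal approximation (with continuity correction) for the p-value.
Step 5: p-value = 0.569872; compare to alpha = 0.1. fail to reject H0.

U_X = 10.5, p = 0.569872, fail to reject H0 at alpha = 0.1.


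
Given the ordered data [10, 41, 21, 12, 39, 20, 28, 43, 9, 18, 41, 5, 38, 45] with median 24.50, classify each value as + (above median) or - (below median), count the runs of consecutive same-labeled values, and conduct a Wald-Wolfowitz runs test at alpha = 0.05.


Step 1: Compute median = 24.50; label A = above, B = below.
Labels in order: BABBABAABBABAA  (n_A = 7, n_B = 7)
Step 2: Count runs R = 10.
Step 3: Under H0 (random ordering), E[R] = 2*n_A*n_B/(n_A+n_B) + 1 = 2*7*7/14 + 1 = 8.0000.
        Var[R] = 2*n_A*n_B*(2*n_A*n_B - n_A - n_B) / ((n_A+n_B)^2 * (n_A+n_B-1)) = 8232/2548 = 3.2308.
        SD[R] = 1.7974.
Step 4: Continuity-corrected z = (R - 0.5 - E[R]) / SD[R] = (10 - 0.5 - 8.0000) / 1.7974 = 0.8345.
Step 5: Two-sided p-value via normal approximation = 2*(1 - Phi(|z|)) = 0.403986.
Step 6: alpha = 0.05. fail to reject H0.

R = 10, z = 0.8345, p = 0.403986, fail to reject H0.


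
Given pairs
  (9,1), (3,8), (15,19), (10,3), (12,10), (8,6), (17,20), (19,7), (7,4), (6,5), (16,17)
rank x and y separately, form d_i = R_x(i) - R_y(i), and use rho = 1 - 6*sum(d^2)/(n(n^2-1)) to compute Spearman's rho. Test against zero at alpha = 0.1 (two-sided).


Step 1: Rank x and y separately (midranks; no ties here).
rank(x): 9->5, 3->1, 15->8, 10->6, 12->7, 8->4, 17->10, 19->11, 7->3, 6->2, 16->9
rank(y): 1->1, 8->7, 19->10, 3->2, 10->8, 6->5, 20->11, 7->6, 4->3, 5->4, 17->9
Step 2: d_i = R_x(i) - R_y(i); compute d_i^2.
  (5-1)^2=16, (1-7)^2=36, (8-10)^2=4, (6-2)^2=16, (7-8)^2=1, (4-5)^2=1, (10-11)^2=1, (11-6)^2=25, (3-3)^2=0, (2-4)^2=4, (9-9)^2=0
sum(d^2) = 104.
Step 3: rho = 1 - 6*104 / (11*(11^2 - 1)) = 1 - 624/1320 = 0.527273.
Step 4: Under H0, t = rho * sqrt((n-2)/(1-rho^2)) = 1.8616 ~ t(9).
Step 5: Two-sided p-value from the t-distribution with 9 df = 0.095565.
Step 6: alpha = 0.1. reject H0.

rho = 0.5273, p = 0.095565, reject H0 at alpha = 0.1.


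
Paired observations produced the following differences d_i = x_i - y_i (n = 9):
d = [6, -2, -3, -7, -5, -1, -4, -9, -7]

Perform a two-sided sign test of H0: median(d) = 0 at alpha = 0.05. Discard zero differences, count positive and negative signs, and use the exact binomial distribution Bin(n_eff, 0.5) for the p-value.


Step 1: Discard zero differences. Original n = 9; n_eff = number of nonzero differences = 9.
Nonzero differences (with sign): +6, -2, -3, -7, -5, -1, -4, -9, -7
Step 2: Count signs: positive = 1, negative = 8.
Step 3: Under H0: P(positive) = 0.5, so the number of positives S ~ Bin(9, 0.5).
Step 4: Two-sided exact p-value = sum of Bin(9,0.5) probabilities at or below the observed probability = 0.039062.
Step 5: alpha = 0.05. reject H0.

n_eff = 9, pos = 1, neg = 8, p = 0.039062, reject H0.


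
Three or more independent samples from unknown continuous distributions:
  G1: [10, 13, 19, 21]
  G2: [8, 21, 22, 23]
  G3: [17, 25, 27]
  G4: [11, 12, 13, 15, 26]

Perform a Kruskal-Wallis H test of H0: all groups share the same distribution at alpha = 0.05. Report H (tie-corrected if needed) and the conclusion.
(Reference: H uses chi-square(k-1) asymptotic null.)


Step 1: Combine all N = 16 observations and assign midranks.
sorted (value, group, rank): (8,G2,1), (10,G1,2), (11,G4,3), (12,G4,4), (13,G1,5.5), (13,G4,5.5), (15,G4,7), (17,G3,8), (19,G1,9), (21,G1,10.5), (21,G2,10.5), (22,G2,12), (23,G2,13), (25,G3,14), (26,G4,15), (27,G3,16)
Step 2: Sum ranks within each group.
R_1 = 27 (n_1 = 4)
R_2 = 36.5 (n_2 = 4)
R_3 = 38 (n_3 = 3)
R_4 = 34.5 (n_4 = 5)
Step 3: H = 12/(N(N+1)) * sum(R_i^2/n_i) - 3(N+1)
     = 12/(16*17) * (27^2/4 + 36.5^2/4 + 38^2/3 + 34.5^2/5) - 3*17
     = 0.044118 * 1234.7 - 51
     = 3.471875.
Step 4: Ties present; correction factor C = 1 - 12/(16^3 - 16) = 0.997059. Corrected H = 3.471875 / 0.997059 = 3.482117.
Step 5: Under H0, H ~ chi^2(3); p-value = 0.323089.
Step 6: alpha = 0.05. fail to reject H0.

H = 3.4821, df = 3, p = 0.323089, fail to reject H0.


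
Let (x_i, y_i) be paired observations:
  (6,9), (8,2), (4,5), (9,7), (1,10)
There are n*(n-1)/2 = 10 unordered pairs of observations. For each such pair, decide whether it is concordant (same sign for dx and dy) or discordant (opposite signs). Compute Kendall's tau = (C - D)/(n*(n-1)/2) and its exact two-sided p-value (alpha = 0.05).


Step 1: Enumerate the 10 unordered pairs (i,j) with i<j and classify each by sign(x_j-x_i) * sign(y_j-y_i).
  (1,2):dx=+2,dy=-7->D; (1,3):dx=-2,dy=-4->C; (1,4):dx=+3,dy=-2->D; (1,5):dx=-5,dy=+1->D
  (2,3):dx=-4,dy=+3->D; (2,4):dx=+1,dy=+5->C; (2,5):dx=-7,dy=+8->D; (3,4):dx=+5,dy=+2->C
  (3,5):dx=-3,dy=+5->D; (4,5):dx=-8,dy=+3->D
Step 2: C = 3, D = 7, total pairs = 10.
Step 3: tau = (C - D)/(n(n-1)/2) = (3 - 7)/10 = -0.400000.
Step 4: Exact two-sided p-value (enumerate n! = 120 permutations of y under H0): p = 0.483333.
Step 5: alpha = 0.05. fail to reject H0.

tau_b = -0.4000 (C=3, D=7), p = 0.483333, fail to reject H0.


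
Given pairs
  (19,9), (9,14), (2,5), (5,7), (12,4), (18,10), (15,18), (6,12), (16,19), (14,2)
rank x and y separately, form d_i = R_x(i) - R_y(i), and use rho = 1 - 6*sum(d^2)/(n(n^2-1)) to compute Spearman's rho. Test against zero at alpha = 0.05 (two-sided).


Step 1: Rank x and y separately (midranks; no ties here).
rank(x): 19->10, 9->4, 2->1, 5->2, 12->5, 18->9, 15->7, 6->3, 16->8, 14->6
rank(y): 9->5, 14->8, 5->3, 7->4, 4->2, 10->6, 18->9, 12->7, 19->10, 2->1
Step 2: d_i = R_x(i) - R_y(i); compute d_i^2.
  (10-5)^2=25, (4-8)^2=16, (1-3)^2=4, (2-4)^2=4, (5-2)^2=9, (9-6)^2=9, (7-9)^2=4, (3-7)^2=16, (8-10)^2=4, (6-1)^2=25
sum(d^2) = 116.
Step 3: rho = 1 - 6*116 / (10*(10^2 - 1)) = 1 - 696/990 = 0.296970.
Step 4: Under H0, t = rho * sqrt((n-2)/(1-rho^2)) = 0.8796 ~ t(8).
Step 5: Two-sided p-value from the t-distribution with 8 df = 0.404702.
Step 6: alpha = 0.05. fail to reject H0.

rho = 0.2970, p = 0.404702, fail to reject H0 at alpha = 0.05.


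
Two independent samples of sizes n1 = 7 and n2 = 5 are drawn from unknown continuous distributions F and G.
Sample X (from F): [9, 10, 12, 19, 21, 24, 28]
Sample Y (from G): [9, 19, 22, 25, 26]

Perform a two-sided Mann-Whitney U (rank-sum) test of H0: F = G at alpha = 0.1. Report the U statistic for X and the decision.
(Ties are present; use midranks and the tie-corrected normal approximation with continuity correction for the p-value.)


Step 1: Combine and sort all 12 observations; assign midranks.
sorted (value, group): (9,X), (9,Y), (10,X), (12,X), (19,X), (19,Y), (21,X), (22,Y), (24,X), (25,Y), (26,Y), (28,X)
ranks: 9->1.5, 9->1.5, 10->3, 12->4, 19->5.5, 19->5.5, 21->7, 22->8, 24->9, 25->10, 26->11, 28->12
Step 2: Rank sum for X: R1 = 1.5 + 3 + 4 + 5.5 + 7 + 9 + 12 = 42.
Step 3: U_X = R1 - n1(n1+1)/2 = 42 - 7*8/2 = 42 - 28 = 14.
       U_Y = n1*n2 - U_X = 35 - 14 = 21.
Step 4: Ties are present, so use the tie-corrected normal approximation (with continuity correction) for the p-value.
Step 5: p-value = 0.624905; compare to alpha = 0.1. fail to reject H0.

U_X = 14, p = 0.624905, fail to reject H0 at alpha = 0.1.


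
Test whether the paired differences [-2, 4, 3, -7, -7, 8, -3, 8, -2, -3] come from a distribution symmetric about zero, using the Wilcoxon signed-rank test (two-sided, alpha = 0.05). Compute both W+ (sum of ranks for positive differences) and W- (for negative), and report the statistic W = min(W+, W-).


Step 1: Drop any zero differences (none here) and take |d_i|.
|d| = [2, 4, 3, 7, 7, 8, 3, 8, 2, 3]
Step 2: Midrank |d_i| (ties get averaged ranks).
ranks: |2|->1.5, |4|->6, |3|->4, |7|->7.5, |7|->7.5, |8|->9.5, |3|->4, |8|->9.5, |2|->1.5, |3|->4
Step 3: Attach original signs; sum ranks with positive sign and with negative sign.
W+ = 6 + 4 + 9.5 + 9.5 = 29
W- = 1.5 + 7.5 + 7.5 + 4 + 1.5 + 4 = 26
(Check: W+ + W- = 55 should equal n(n+1)/2 = 55.)
Step 4: Test statistic W = min(W+, W-) = 26.
Step 5: Ties in |d|, so use the tie-corrected normal approximation.
        E[W] = n(n+1)/4 = 10*11/4 = 27.5.
        Tie groups: |d|=2 (t=2), |d|=3 (t=3), |d|=7 (t=2), |d|=8 (t=2); sum(t^3 - t) = 42.
        Var[W] = n(n+1)(2n+1)/24 - sum(t^3-t)/48 = 2310/24 - 42/48 = 95.375.
        z = (W - E[W]) / sqrt(Var[W]) = (26 - 27.5) / 9.7660 = -0.1536.
        Two-sided p = 2*Phi(z) = 0.877930.
Step 6: alpha = 0.05. fail to reject H0.

W+ = 29, W- = 26, W = min = 26, p = 0.877930, fail to reject H0.


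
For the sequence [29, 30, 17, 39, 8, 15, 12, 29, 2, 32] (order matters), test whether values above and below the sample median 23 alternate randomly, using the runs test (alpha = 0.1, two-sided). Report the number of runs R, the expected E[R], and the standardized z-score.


Step 1: Compute median = 23; label A = above, B = below.
Labels in order: AABABBBABA  (n_A = 5, n_B = 5)
Step 2: Count runs R = 7.
Step 3: Under H0 (random ordering), E[R] = 2*n_A*n_B/(n_A+n_B) + 1 = 2*5*5/10 + 1 = 6.0000.
        Var[R] = 2*n_A*n_B*(2*n_A*n_B - n_A - n_B) / ((n_A+n_B)^2 * (n_A+n_B-1)) = 2000/900 = 2.2222.
        SD[R] = 1.4907.
Step 4: Continuity-corrected z = (R - 0.5 - E[R]) / SD[R] = (7 - 0.5 - 6.0000) / 1.4907 = 0.3354.
Step 5: Two-sided p-value via normal approximation = 2*(1 - Phi(|z|)) = 0.737316.
Step 6: alpha = 0.1. fail to reject H0.

R = 7, z = 0.3354, p = 0.737316, fail to reject H0.


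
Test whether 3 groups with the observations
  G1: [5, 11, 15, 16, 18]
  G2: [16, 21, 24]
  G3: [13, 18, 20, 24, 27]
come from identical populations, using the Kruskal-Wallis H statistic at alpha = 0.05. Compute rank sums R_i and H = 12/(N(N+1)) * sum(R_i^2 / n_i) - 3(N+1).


Step 1: Combine all N = 13 observations and assign midranks.
sorted (value, group, rank): (5,G1,1), (11,G1,2), (13,G3,3), (15,G1,4), (16,G1,5.5), (16,G2,5.5), (18,G1,7.5), (18,G3,7.5), (20,G3,9), (21,G2,10), (24,G2,11.5), (24,G3,11.5), (27,G3,13)
Step 2: Sum ranks within each group.
R_1 = 20 (n_1 = 5)
R_2 = 27 (n_2 = 3)
R_3 = 44 (n_3 = 5)
Step 3: H = 12/(N(N+1)) * sum(R_i^2/n_i) - 3(N+1)
     = 12/(13*14) * (20^2/5 + 27^2/3 + 44^2/5) - 3*14
     = 0.065934 * 710.2 - 42
     = 4.826374.
Step 4: Ties present; correction factor C = 1 - 18/(13^3 - 13) = 0.991758. Corrected H = 4.826374 / 0.991758 = 4.866482.
Step 5: Under H0, H ~ chi^2(2); p-value = 0.087752.
Step 6: alpha = 0.05. fail to reject H0.

H = 4.8665, df = 2, p = 0.087752, fail to reject H0.


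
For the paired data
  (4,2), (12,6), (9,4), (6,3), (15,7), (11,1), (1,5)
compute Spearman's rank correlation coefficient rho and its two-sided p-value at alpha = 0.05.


Step 1: Rank x and y separately (midranks; no ties here).
rank(x): 4->2, 12->6, 9->4, 6->3, 15->7, 11->5, 1->1
rank(y): 2->2, 6->6, 4->4, 3->3, 7->7, 1->1, 5->5
Step 2: d_i = R_x(i) - R_y(i); compute d_i^2.
  (2-2)^2=0, (6-6)^2=0, (4-4)^2=0, (3-3)^2=0, (7-7)^2=0, (5-1)^2=16, (1-5)^2=16
sum(d^2) = 32.
Step 3: rho = 1 - 6*32 / (7*(7^2 - 1)) = 1 - 192/336 = 0.428571.
Step 4: Under H0, t = rho * sqrt((n-2)/(1-rho^2)) = 1.0607 ~ t(5).
Step 5: Two-sided p-value from the t-distribution with 5 df = 0.337368.
Step 6: alpha = 0.05. fail to reject H0.

rho = 0.4286, p = 0.337368, fail to reject H0 at alpha = 0.05.


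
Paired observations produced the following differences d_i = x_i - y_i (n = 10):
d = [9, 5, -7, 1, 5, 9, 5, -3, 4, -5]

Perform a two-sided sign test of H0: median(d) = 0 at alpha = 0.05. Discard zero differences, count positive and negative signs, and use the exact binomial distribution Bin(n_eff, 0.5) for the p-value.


Step 1: Discard zero differences. Original n = 10; n_eff = number of nonzero differences = 10.
Nonzero differences (with sign): +9, +5, -7, +1, +5, +9, +5, -3, +4, -5
Step 2: Count signs: positive = 7, negative = 3.
Step 3: Under H0: P(positive) = 0.5, so the number of positives S ~ Bin(10, 0.5).
Step 4: Two-sided exact p-value = sum of Bin(10,0.5) probabilities at or below the observed probability = 0.343750.
Step 5: alpha = 0.05. fail to reject H0.

n_eff = 10, pos = 7, neg = 3, p = 0.343750, fail to reject H0.


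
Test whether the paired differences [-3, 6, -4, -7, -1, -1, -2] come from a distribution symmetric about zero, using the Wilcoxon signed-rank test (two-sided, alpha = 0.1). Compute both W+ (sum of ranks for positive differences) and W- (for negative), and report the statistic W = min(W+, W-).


Step 1: Drop any zero differences (none here) and take |d_i|.
|d| = [3, 6, 4, 7, 1, 1, 2]
Step 2: Midrank |d_i| (ties get averaged ranks).
ranks: |3|->4, |6|->6, |4|->5, |7|->7, |1|->1.5, |1|->1.5, |2|->3
Step 3: Attach original signs; sum ranks with positive sign and with negative sign.
W+ = 6 = 6
W- = 4 + 5 + 7 + 1.5 + 1.5 + 3 = 22
(Check: W+ + W- = 28 should equal n(n+1)/2 = 28.)
Step 4: Test statistic W = min(W+, W-) = 6.
Step 5: Ties in |d|, so use the tie-corrected normal approximation.
        E[W] = n(n+1)/4 = 7*8/4 = 14.
        Tie groups: |d|=1 (t=2); sum(t^3 - t) = 6.
        Var[W] = n(n+1)(2n+1)/24 - sum(t^3-t)/48 = 840/24 - 6/48 = 34.875.
        z = (W - E[W]) / sqrt(Var[W]) = (6 - 14) / 5.9055 = -1.3547.
        Two-sided p = 2*Phi(z) = 0.175523.
Step 6: alpha = 0.1. fail to reject H0.

W+ = 6, W- = 22, W = min = 6, p = 0.175523, fail to reject H0.


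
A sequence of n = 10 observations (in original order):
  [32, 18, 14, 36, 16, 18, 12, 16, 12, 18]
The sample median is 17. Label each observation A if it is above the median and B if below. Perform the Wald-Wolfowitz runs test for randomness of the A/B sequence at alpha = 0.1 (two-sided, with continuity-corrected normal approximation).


Step 1: Compute median = 17; label A = above, B = below.
Labels in order: AABABABBBA  (n_A = 5, n_B = 5)
Step 2: Count runs R = 7.
Step 3: Under H0 (random ordering), E[R] = 2*n_A*n_B/(n_A+n_B) + 1 = 2*5*5/10 + 1 = 6.0000.
        Var[R] = 2*n_A*n_B*(2*n_A*n_B - n_A - n_B) / ((n_A+n_B)^2 * (n_A+n_B-1)) = 2000/900 = 2.2222.
        SD[R] = 1.4907.
Step 4: Continuity-corrected z = (R - 0.5 - E[R]) / SD[R] = (7 - 0.5 - 6.0000) / 1.4907 = 0.3354.
Step 5: Two-sided p-value via normal approximation = 2*(1 - Phi(|z|)) = 0.737316.
Step 6: alpha = 0.1. fail to reject H0.

R = 7, z = 0.3354, p = 0.737316, fail to reject H0.


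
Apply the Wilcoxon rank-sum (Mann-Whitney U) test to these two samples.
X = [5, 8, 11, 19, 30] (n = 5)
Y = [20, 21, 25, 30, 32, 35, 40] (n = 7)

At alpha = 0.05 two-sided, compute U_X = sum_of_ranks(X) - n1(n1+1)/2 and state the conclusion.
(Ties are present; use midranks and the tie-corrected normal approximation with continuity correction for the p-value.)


Step 1: Combine and sort all 12 observations; assign midranks.
sorted (value, group): (5,X), (8,X), (11,X), (19,X), (20,Y), (21,Y), (25,Y), (30,X), (30,Y), (32,Y), (35,Y), (40,Y)
ranks: 5->1, 8->2, 11->3, 19->4, 20->5, 21->6, 25->7, 30->8.5, 30->8.5, 32->10, 35->11, 40->12
Step 2: Rank sum for X: R1 = 1 + 2 + 3 + 4 + 8.5 = 18.5.
Step 3: U_X = R1 - n1(n1+1)/2 = 18.5 - 5*6/2 = 18.5 - 15 = 3.5.
       U_Y = n1*n2 - U_X = 35 - 3.5 = 31.5.
Step 4: Ties are present, so use the tie-corrected normal approximation (with continuity correction) for the p-value.
Step 5: p-value = 0.028075; compare to alpha = 0.05. reject H0.

U_X = 3.5, p = 0.028075, reject H0 at alpha = 0.05.


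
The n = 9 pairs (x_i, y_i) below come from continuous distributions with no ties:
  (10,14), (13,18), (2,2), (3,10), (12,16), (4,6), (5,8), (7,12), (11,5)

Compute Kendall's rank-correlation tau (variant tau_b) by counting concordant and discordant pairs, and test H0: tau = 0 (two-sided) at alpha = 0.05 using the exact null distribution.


Step 1: Enumerate the 36 unordered pairs (i,j) with i<j and classify each by sign(x_j-x_i) * sign(y_j-y_i).
  (1,2):dx=+3,dy=+4->C; (1,3):dx=-8,dy=-12->C; (1,4):dx=-7,dy=-4->C; (1,5):dx=+2,dy=+2->C
  (1,6):dx=-6,dy=-8->C; (1,7):dx=-5,dy=-6->C; (1,8):dx=-3,dy=-2->C; (1,9):dx=+1,dy=-9->D
  (2,3):dx=-11,dy=-16->C; (2,4):dx=-10,dy=-8->C; (2,5):dx=-1,dy=-2->C; (2,6):dx=-9,dy=-12->C
  (2,7):dx=-8,dy=-10->C; (2,8):dx=-6,dy=-6->C; (2,9):dx=-2,dy=-13->C; (3,4):dx=+1,dy=+8->C
  (3,5):dx=+10,dy=+14->C; (3,6):dx=+2,dy=+4->C; (3,7):dx=+3,dy=+6->C; (3,8):dx=+5,dy=+10->C
  (3,9):dx=+9,dy=+3->C; (4,5):dx=+9,dy=+6->C; (4,6):dx=+1,dy=-4->D; (4,7):dx=+2,dy=-2->D
  (4,8):dx=+4,dy=+2->C; (4,9):dx=+8,dy=-5->D; (5,6):dx=-8,dy=-10->C; (5,7):dx=-7,dy=-8->C
  (5,8):dx=-5,dy=-4->C; (5,9):dx=-1,dy=-11->C; (6,7):dx=+1,dy=+2->C; (6,8):dx=+3,dy=+6->C
  (6,9):dx=+7,dy=-1->D; (7,8):dx=+2,dy=+4->C; (7,9):dx=+6,dy=-3->D; (8,9):dx=+4,dy=-7->D
Step 2: C = 29, D = 7, total pairs = 36.
Step 3: tau = (C - D)/(n(n-1)/2) = (29 - 7)/36 = 0.611111.
Step 4: Exact two-sided p-value (enumerate n! = 362880 permutations of y under H0): p = 0.024741.
Step 5: alpha = 0.05. reject H0.

tau_b = 0.6111 (C=29, D=7), p = 0.024741, reject H0.
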